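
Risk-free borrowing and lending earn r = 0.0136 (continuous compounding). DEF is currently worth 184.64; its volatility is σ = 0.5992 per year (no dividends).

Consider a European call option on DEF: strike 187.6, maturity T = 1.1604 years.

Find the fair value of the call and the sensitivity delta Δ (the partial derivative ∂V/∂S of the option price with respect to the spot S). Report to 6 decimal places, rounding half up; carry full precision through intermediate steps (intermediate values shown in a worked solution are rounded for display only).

σ√T = 0.5992·√1.1604 = 0.645469
d₁ = (ln(S/K) + (r+σ²/2)T) / (σ√T) = (ln(184.64/187.6) + (0.0136+0.5992²/2)·1.1604) / 0.645469 = (-0.015904 + 0.224097) / 0.645469 = 0.322545
d₂ = d₁ − σ√T = 0.322545 − 0.645469 = -0.322925
e^{−rT} = 0.984342
N(d₁) = 0.626480,  N(d₂) = 0.373376
Call price V = S·N(d₁) − K·e^{−rT}·N(d₂) = 115.673263 − 68.948626 = 46.724637
Δ = N(d₁) = 0.626480

price = 46.724637
Δ = 0.626480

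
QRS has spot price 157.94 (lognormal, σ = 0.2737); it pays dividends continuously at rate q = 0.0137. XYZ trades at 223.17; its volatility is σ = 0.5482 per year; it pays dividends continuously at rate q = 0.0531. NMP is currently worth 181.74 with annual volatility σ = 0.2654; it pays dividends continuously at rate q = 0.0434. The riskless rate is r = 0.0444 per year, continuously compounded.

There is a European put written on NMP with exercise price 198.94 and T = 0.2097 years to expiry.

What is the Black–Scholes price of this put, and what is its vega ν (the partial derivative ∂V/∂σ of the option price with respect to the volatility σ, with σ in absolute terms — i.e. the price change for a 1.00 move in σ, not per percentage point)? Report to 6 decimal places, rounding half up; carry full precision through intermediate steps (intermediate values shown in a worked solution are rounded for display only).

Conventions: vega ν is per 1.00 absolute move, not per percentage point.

price = 20.043106
ν = 26.082073

σ√T = 0.2654·√0.2097 = 0.121535
d₁ = (ln(S/K) + (r−q+σ²/2)T) / (σ√T) = (ln(181.74/198.94) + (0.0444−0.0434+0.2654²/2)·0.2097) / 0.121535 = (-0.090426 + 0.007595) / 0.121535 = -0.681543
d₂ = d₁ − σ√T = -0.681543 − 0.121535 = -0.803078
e^{−rT} = 0.990733
e^{−qT} = 0.990940
N(−d₁) = 0.752236,  N(−d₂) = 0.789035
Put price V = K·e^{−rT}·N(−d₂) − S·e^{−qT}·N(−d₁) = 155.515939 − 135.472833 = 20.043106
φ(d₁) = (1/√(2π))·e^{−d₁²/2} = 0.316260
ν = S·e^{−qT}·φ(d₁)·√T = 26.082073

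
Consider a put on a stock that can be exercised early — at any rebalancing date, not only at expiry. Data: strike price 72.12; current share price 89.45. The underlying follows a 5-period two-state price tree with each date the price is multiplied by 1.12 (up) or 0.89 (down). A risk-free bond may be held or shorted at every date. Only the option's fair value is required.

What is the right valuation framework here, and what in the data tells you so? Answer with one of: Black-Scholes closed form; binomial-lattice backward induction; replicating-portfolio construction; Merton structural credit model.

framework: binomial-lattice backward induction

Key observation: the defining feature is the embedded early-exercise option across 5 discrete dates on the spot-89.45 tree; pricing the strike-72.12 put means working backward with an exercise test at every node.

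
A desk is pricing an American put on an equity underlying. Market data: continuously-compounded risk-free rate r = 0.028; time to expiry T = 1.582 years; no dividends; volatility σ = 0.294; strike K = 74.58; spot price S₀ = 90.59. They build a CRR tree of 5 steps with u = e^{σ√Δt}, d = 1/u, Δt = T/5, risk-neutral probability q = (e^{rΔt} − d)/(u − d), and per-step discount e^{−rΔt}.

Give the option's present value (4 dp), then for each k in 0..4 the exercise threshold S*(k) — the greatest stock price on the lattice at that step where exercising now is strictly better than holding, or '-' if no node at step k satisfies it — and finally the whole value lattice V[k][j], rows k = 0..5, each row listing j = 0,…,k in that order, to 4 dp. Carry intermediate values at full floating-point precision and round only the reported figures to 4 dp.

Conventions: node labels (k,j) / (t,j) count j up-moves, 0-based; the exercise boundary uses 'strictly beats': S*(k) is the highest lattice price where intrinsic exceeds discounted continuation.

price = 4.4710
boundary = - - - 55.1592 46.7517
tree:
4.4710
7.5285 1.3131
12.3335 2.5751 0.0000
19.4208 5.0500 0.0000 0.0000
27.8283 9.9032 0.0000 0.0000 0.0000
34.9543 19.4208 0.0000 0.0000 0.0000 0.0000

Δt=0.31640  u=1.17983  d=0.84758  q=0.48553  discount=0.99118
step 5 (expiry): payoffs max(K−S,0) = 34.9543 19.4208 0.0000 0.0000 0.0000 0.0000
step 4: (k=4,j=0): S=46.7517, K−S=27.8283, hold=27.1705 ⇒ V=27.8283 exercise | (k=4,j=1): S=65.0787, K−S=9.5013, hold=9.9032 ⇒ V=9.9032 continue | (k=4,j=2): S=90.5900, K−S=0.0000, hold=0.0000 ⇒ V=0.0000 continue | (k=4,j=3): S=126.1019, K−S=0.0000, hold=0.0000 ⇒ V=0.0000 continue | (k=4,j=4): S=175.5348, K−S=0.0000, hold=0.0000 ⇒ V=0.0000 continue  boundary S*=46.7517
step 3: (k=3,j=0): S=55.1592, K−S=19.4208, hold=18.9564 ⇒ V=19.4208 exercise | (k=3,j=1): S=76.7820, K−S=0.0000, hold=5.0500 ⇒ V=5.0500 continue | (k=3,j=2): S=106.8811, K−S=0.0000, hold=0.0000 ⇒ V=0.0000 continue | (k=3,j=3): S=148.7793, K−S=0.0000, hold=0.0000 ⇒ V=0.0000 continue  boundary S*=55.1592
step 2: (k=2,j=0): S=65.0787, K−S=9.5013, hold=12.3335 ⇒ V=12.3335 continue | (k=2,j=1): S=90.5900, K−S=0.0000, hold=2.5751 ⇒ V=2.5751 continue | (k=2,j=2): S=126.1019, K−S=0.0000, hold=0.0000 ⇒ V=0.0000 continue  boundary S*=-
step 1: (k=1,j=0): S=76.7820, K−S=0.0000, hold=7.5285 ⇒ V=7.5285 continue | (k=1,j=1): S=106.8811, K−S=0.0000, hold=1.3131 ⇒ V=1.3131 continue  boundary S*=-
step 0: (k=0,j=0): S=90.5900, K−S=0.0000, hold=4.4710 ⇒ V=4.4710 continue  boundary S*=-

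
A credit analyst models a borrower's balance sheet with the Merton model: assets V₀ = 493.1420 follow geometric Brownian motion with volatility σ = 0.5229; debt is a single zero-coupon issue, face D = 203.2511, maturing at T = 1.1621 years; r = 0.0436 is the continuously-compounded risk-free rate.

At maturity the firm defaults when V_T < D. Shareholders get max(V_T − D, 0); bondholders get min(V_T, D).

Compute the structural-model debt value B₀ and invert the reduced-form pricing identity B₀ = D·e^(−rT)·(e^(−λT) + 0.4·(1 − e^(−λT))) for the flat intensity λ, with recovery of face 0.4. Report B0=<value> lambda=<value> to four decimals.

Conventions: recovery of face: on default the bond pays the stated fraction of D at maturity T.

B0=189.8249 lambda=0.0255

Equity is a call on the firm's assets struck at D = 203.2511:
d₁ = [ln(V₀/D) + (r + σ²/2)T] / (σ√T)
   = [ln(493.1420/203.2511) + (0.0436 + 0.5·0.5229²)·1.1621] / (0.5229·√1.1621)
   = [0.886355 + 0.209541] / 0.563690 = 1.944146
d₂ = d₁ − σ√T = 1.944146 − 0.563690 = 1.380456
N(d₁) = 0.974061,  N(d₂) = 0.916277,  e^(−rT) = 0.950595
E₀ = V₀·N(d₁) − D·e^(−rT)·N(d₂)
   = 493.1420·0.974061 − 203.2511·0.950595·0.916277 = 303.317124
B₀ = V₀ − E₀ = 493.1420 − 303.317124 = 189.824876
e^(−λT) = (B₀·e^(rT)/D − 0.4)/(1 − 0.4) = (189.8249·1.051973/203.2511 − 0.4)/0.6 = 0.97080452
λ = −ln(0.97080452)/1.1621 = 0.025497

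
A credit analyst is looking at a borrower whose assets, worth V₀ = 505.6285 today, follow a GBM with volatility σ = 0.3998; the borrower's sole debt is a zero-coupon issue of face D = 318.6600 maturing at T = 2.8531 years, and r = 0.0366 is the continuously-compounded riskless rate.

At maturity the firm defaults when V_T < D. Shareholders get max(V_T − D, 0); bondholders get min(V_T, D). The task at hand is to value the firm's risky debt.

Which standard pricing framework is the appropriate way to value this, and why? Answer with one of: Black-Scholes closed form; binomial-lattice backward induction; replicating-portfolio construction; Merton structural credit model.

Key observation: the question is about default risk generated by asset-value dynamics against a debt face of 318.6600 — the structural framework prices exactly that.

framework: Merton structural credit model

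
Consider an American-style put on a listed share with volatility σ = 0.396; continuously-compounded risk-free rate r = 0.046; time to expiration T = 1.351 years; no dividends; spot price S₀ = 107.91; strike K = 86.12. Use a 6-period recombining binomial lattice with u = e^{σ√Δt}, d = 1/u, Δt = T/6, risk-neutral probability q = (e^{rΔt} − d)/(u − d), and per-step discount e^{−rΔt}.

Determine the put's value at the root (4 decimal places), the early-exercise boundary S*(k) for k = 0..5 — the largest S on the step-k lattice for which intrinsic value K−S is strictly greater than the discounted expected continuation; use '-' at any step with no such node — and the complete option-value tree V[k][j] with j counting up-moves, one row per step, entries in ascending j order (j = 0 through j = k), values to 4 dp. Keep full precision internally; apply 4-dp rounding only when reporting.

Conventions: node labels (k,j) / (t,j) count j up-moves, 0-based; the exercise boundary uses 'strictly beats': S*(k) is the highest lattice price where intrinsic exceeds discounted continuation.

params: Δt=0.22517 u=1.20672 d=0.82869 q=0.48070 e^(-rΔt)=0.98970
t_6 payoffs: 51.1726 35.2302 12.0152 0.0000 0.0000 0.0000 0.0000
t_5: node(5,0) S=42.1719 payoff=43.9481 vs cont=43.0607 → 43.9481 [stop]  node(5,1) S=61.4099 payoff=24.7101 vs cont=23.8227 → 24.7101 [stop]  node(5,2) S=89.4240 payoff=0.0000 vs cont=6.1752 → 6.1752 [wait]  node(5,3) S=130.2175 payoff=0.0000 vs cont=0.0000 → 0.0000 [wait]  node(5,4) S=189.6204 payoff=0.0000 vs cont=0.0000 → 0.0000 [wait]  node(5,5) S=276.1217 payoff=0.0000 vs cont=0.0000 → 0.0000 [wait]  ⇒ S*(5)=61.4099
t_4: node(4,0) S=50.8898 payoff=35.2302 vs cont=34.3428 → 35.2302 [stop]  node(4,1) S=74.1048 payoff=12.0152 vs cont=15.6375 → 15.6375 [wait]  node(4,2) S=107.9100 payoff=0.0000 vs cont=3.1737 → 3.1737 [wait]  node(4,3) S=157.1366 payoff=0.0000 vs cont=0.0000 → 0.0000 [wait]  node(4,4) S=228.8194 payoff=0.0000 vs cont=0.0000 → 0.0000 [wait]  ⇒ S*(4)=50.8898
t_3: node(3,0) S=61.4099 payoff=24.7101 vs cont=25.5460 → 25.5460 [wait]  node(3,1) S=89.4240 payoff=0.0000 vs cont=9.5468 → 9.5468 [wait]  node(3,2) S=130.2175 payoff=0.0000 vs cont=1.6311 → 1.6311 [wait]  node(3,3) S=189.6204 payoff=0.0000 vs cont=0.0000 → 0.0000 [wait]  ⇒ S*(3)=-
t_2: node(2,0) S=74.1048 payoff=12.0152 vs cont=17.6712 → 17.6712 [wait]  node(2,1) S=107.9100 payoff=0.0000 vs cont=5.6825 → 5.6825 [wait]  node(2,2) S=157.1366 payoff=0.0000 vs cont=0.8383 → 0.8383 [wait]  ⇒ S*(2)=-
t_1: node(1,0) S=89.4240 payoff=0.0000 vs cont=11.7855 → 11.7855 [wait]  node(1,1) S=130.2175 payoff=0.0000 vs cont=3.3194 → 3.3194 [wait]  ⇒ S*(1)=-
t_0: node(0,0) S=107.9100 payoff=0.0000 vs cont=7.6363 → 7.6363 [wait]  ⇒ S*(0)=-

price = 7.6363
boundary = - - - - 50.8898 61.4099
tree:
7.6363
11.7855 3.3194
17.6712 5.6825 0.8383
25.5460 9.5468 1.6311 0.0000
35.2302 15.6375 3.1737 0.0000 0.0000
43.9481 24.7101 6.1752 0.0000 0.0000 0.0000
51.1726 35.2302 12.0152 0.0000 0.0000 0.0000 0.0000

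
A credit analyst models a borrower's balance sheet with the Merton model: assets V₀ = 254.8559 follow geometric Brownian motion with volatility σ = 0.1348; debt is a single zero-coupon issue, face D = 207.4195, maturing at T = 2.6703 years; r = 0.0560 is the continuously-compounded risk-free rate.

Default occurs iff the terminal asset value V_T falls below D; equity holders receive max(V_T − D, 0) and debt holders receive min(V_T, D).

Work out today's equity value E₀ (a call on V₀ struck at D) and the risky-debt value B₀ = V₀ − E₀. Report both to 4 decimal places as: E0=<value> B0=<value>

E0=77.2980 B0=177.5579

Equity is a call on the firm's assets struck at D = 207.4195:
d₁ = [ln(V₀/D) + (r + σ²/2)T] / (σ√T)
   = [ln(254.8559/207.4195) + (0.0560 + 0.5·0.1348²)·2.6703] / (0.1348·√2.6703)
   = [0.205955 + 0.173798] / 0.220277 = 1.723976
d₂ = d₁ − σ√T = 1.723976 − 0.220277 = 1.503698
N(d₁) = 0.957644,  N(d₂) = 0.933670,  e^(−rT) = 0.861107
E₀ = V₀·N(d₁) − D·e^(−rT)·N(d₂)
   = 254.8559·0.957644 − 207.4195·0.861107·0.933670 = 77.298003
B₀ = V₀ − E₀ = 254.8559 − 77.298003 = 177.557897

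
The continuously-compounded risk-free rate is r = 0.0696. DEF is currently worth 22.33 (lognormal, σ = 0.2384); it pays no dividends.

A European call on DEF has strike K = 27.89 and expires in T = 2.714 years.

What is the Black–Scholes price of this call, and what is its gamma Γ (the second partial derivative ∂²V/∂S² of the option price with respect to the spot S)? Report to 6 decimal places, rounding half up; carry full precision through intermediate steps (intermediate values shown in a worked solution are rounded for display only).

σ√T = 0.2384·√2.714 = 0.392745
d₁ = (ln(S/K) + (r+σ²/2)T) / (σ√T) = (ln(22.33/27.89) + (0.0696+0.2384²/2)·2.714) / 0.392745 = (-0.222337 + 0.266019) / 0.392745 = 0.111222
d₂ = d₁ − σ√T = 0.111222 − 0.392745 = -0.281524
e^{−rT} = 0.827874
N(d₁) = 0.544280,  N(d₂) = 0.389154
Call price V = S·N(d₁) − K·e^{−rT}·N(d₂) = 12.153765 − 8.985341 = 3.168424
φ(d₁) = (1/√(2π))·e^{−d₁²/2} = 0.396482
Γ = φ(d₁) / (S·σ·√T) = 0.045209

price = 3.168424
Γ = 0.045209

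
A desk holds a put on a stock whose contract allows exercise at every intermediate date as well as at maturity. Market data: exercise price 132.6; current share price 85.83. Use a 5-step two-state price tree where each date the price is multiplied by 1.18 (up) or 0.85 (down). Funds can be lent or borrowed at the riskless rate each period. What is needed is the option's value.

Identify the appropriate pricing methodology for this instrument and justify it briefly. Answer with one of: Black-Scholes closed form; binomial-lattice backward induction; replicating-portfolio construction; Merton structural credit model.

Key observation: the exercise right at every one of the 5 steps is what matters: each node needs max(132.6 − S, continuation), which only the stepwise tree valuation starting from spot 85.83 delivers.

framework: binomial-lattice backward induction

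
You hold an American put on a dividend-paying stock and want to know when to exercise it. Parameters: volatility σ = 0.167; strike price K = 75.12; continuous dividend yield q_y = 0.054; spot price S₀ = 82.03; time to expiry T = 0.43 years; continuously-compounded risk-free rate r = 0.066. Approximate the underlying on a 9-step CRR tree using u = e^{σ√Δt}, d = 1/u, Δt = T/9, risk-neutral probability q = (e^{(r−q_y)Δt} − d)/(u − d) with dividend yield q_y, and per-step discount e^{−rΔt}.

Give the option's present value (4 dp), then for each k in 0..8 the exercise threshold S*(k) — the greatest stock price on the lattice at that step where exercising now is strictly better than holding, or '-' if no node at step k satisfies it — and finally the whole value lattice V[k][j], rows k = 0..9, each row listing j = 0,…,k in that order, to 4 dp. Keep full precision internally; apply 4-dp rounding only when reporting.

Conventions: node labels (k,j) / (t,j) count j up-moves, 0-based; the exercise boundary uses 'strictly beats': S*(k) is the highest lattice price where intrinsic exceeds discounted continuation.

Δt=0.04778  u=1.03718  d=0.96416  q=0.49873  discount=0.99685
step 9 (expiry): payoffs max(K−S,0) = 16.0598 11.5867 6.7749 1.5987 0.0000 0.0000 0.0000 0.0000 0.0000 0.0000
step 8: (k=8,j=0): S=61.2559, K−S=13.8641, hold=13.7854 ⇒ V=13.8641 exercise | (k=8,j=1): S=65.8953, K−S=9.2247, hold=9.1580 ⇒ V=9.2247 exercise | (k=8,j=2): S=70.8860, K−S=4.2340, hold=4.1802 ⇒ V=4.2340 exercise | (k=8,j=3): S=76.2547, K−S=0.0000, hold=0.7988 ⇒ V=0.7988 continue | (k=8,j=4): S=82.0300, K−S=0.0000, hold=0.0000 ⇒ V=0.0000 continue | (k=8,j=5): S=88.2427, K−S=0.0000, hold=0.0000 ⇒ V=0.0000 continue | (k=8,j=6): S=94.9260, K−S=0.0000, hold=0.0000 ⇒ V=0.0000 continue | (k=8,j=7): S=102.1154, K−S=0.0000, hold=0.0000 ⇒ V=0.0000 continue | (k=8,j=8): S=109.8493, K−S=0.0000, hold=0.0000 ⇒ V=0.0000 continue  boundary S*=70.8860
step 7: (k=7,j=0): S=63.5333, K−S=11.5867, hold=11.5139 ⇒ V=11.5867 exercise | (k=7,j=1): S=68.3451, K−S=6.7749, hold=6.7145 ⇒ V=6.7749 exercise | (k=7,j=2): S=73.5213, K−S=1.5987, hold=2.5129 ⇒ V=2.5129 continue | (k=7,j=3): S=79.0896, K−S=0.0000, hold=0.3992 ⇒ V=0.3992 continue | (k=7,j=4): S=85.0797, K−S=0.0000, hold=0.0000 ⇒ V=0.0000 continue | (k=7,j=5): S=91.5234, K−S=0.0000, hold=0.0000 ⇒ V=0.0000 continue | (k=7,j=6): S=98.4551, K−S=0.0000, hold=0.0000 ⇒ V=0.0000 continue | (k=7,j=7): S=105.9118, K−S=0.0000, hold=0.0000 ⇒ V=0.0000 continue  boundary S*=68.3451
step 6: (k=6,j=0): S=65.8953, K−S=9.2247, hold=9.1580 ⇒ V=9.2247 exercise | (k=6,j=1): S=70.8860, K−S=4.2340, hold=4.6347 ⇒ V=4.6347 continue | (k=6,j=2): S=76.2547, K−S=0.0000, hold=1.4541 ⇒ V=1.4541 continue | (k=6,j=3): S=82.0300, K−S=0.0000, hold=0.1995 ⇒ V=0.1995 continue | (k=6,j=4): S=88.2427, K−S=0.0000, hold=0.0000 ⇒ V=0.0000 continue | (k=6,j=5): S=94.9260, K−S=0.0000, hold=0.0000 ⇒ V=0.0000 continue | (k=6,j=6): S=102.1154, K−S=0.0000, hold=0.0000 ⇒ V=0.0000 continue  boundary S*=65.8953
step 5: (k=5,j=0): S=68.3451, K−S=6.7749, hold=6.9137 ⇒ V=6.9137 continue | (k=5,j=1): S=73.5213, K−S=1.5987, hold=3.0388 ⇒ V=3.0388 continue | (k=5,j=2): S=79.0896, K−S=0.0000, hold=0.8258 ⇒ V=0.8258 continue | (k=5,j=3): S=85.0797, K−S=0.0000, hold=0.0997 ⇒ V=0.0997 continue | (k=5,j=4): S=91.5234, K−S=0.0000, hold=0.0000 ⇒ V=0.0000 continue | (k=5,j=5): S=98.4551, K−S=0.0000, hold=0.0000 ⇒ V=0.0000 continue  boundary S*=-
step 4: (k=4,j=0): S=70.8860, K−S=4.2340, hold=4.9655 ⇒ V=4.9655 continue | (k=4,j=1): S=76.2547, K−S=0.0000, hold=1.9290 ⇒ V=1.9290 continue | (k=4,j=2): S=82.0300, K−S=0.0000, hold=0.4622 ⇒ V=0.4622 continue | (k=4,j=3): S=88.2427, K−S=0.0000, hold=0.0498 ⇒ V=0.0498 continue | (k=4,j=4): S=94.9260, K−S=0.0000, hold=0.0000 ⇒ V=0.0000 continue  boundary S*=-
step 3: (k=3,j=0): S=73.5213, K−S=1.5987, hold=3.4403 ⇒ V=3.4403 continue | (k=3,j=1): S=79.0896, K−S=0.0000, hold=1.1937 ⇒ V=1.1937 continue | (k=3,j=2): S=85.0797, K−S=0.0000, hold=0.2557 ⇒ V=0.2557 continue | (k=3,j=3): S=91.5234, K−S=0.0000, hold=0.0249 ⇒ V=0.0249 continue  boundary S*=-
step 2: (k=2,j=0): S=76.2547, K−S=0.0000, hold=2.3125 ⇒ V=2.3125 continue | (k=2,j=1): S=82.0300, K−S=0.0000, hold=0.7236 ⇒ V=0.7236 continue | (k=2,j=2): S=88.2427, K−S=0.0000, hold=0.1401 ⇒ V=0.1401 continue  boundary S*=-
step 1: (k=1,j=0): S=79.0896, K−S=0.0000, hold=1.5153 ⇒ V=1.5153 continue | (k=1,j=1): S=85.0797, K−S=0.0000, hold=0.4313 ⇒ V=0.4313 continue  boundary S*=-
step 0: (k=0,j=0): S=82.0300, K−S=0.0000, hold=0.9716 ⇒ V=0.9716 continue  boundary S*=-

price = 0.9716
boundary = - - - - - - 65.8953 68.3451 70.8860
tree:
0.9716
1.5153 0.4313
2.3125 0.7236 0.1401
3.4403 1.1937 0.2557 0.0249
4.9655 1.9290 0.4622 0.0498 0.0000
6.9137 3.0388 0.8258 0.0997 0.0000 0.0000
9.2247 4.6347 1.4541 0.1995 0.0000 0.0000 0.0000
11.5867 6.7749 2.5129 0.3992 0.0000 0.0000 0.0000 0.0000
13.8641 9.2247 4.2340 0.7988 0.0000 0.0000 0.0000 0.0000 0.0000
16.0598 11.5867 6.7749 1.5987 0.0000 0.0000 0.0000 0.0000 0.0000 0.0000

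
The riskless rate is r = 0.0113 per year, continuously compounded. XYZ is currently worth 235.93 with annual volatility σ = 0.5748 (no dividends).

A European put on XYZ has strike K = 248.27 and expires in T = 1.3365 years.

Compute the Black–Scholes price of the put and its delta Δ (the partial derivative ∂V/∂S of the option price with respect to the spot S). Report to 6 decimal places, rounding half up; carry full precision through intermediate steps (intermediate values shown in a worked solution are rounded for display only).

σ√T = 0.5748·√1.3365 = 0.664510
d₁ = (ln(S/K) + (r+σ²/2)T) / (σ√T) = (ln(235.93/248.27) + (0.0113+0.5748²/2)·1.3365) / 0.664510 = (-0.050982 + 0.235889) / 0.664510 = 0.278261
d₂ = d₁ − σ√T = 0.278261 − 0.664510 = -0.386248
e^{−rT} = 0.985011
N(−d₁) = 0.390406,  N(−d₂) = 0.650344
Put price V = K·e^{−rT}·N(−d₂) − S·N(−d₁) = 159.040682 − 92.108472 = 66.932210
Δ = −N(−d₁) = -0.390406

price = 66.932210
Δ = -0.390406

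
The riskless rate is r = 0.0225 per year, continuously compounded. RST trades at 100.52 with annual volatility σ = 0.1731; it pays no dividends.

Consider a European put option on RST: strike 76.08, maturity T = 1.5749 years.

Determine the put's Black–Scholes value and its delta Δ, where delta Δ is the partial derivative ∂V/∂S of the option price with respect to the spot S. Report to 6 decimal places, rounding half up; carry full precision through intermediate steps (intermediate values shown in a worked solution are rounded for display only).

price = 0.616017
Δ = -0.060080

σ√T = 0.1731·√1.5749 = 0.217232
d₁ = (ln(S/K) + (r+σ²/2)T) / (σ√T) = (ln(100.52/76.08) + (0.0225+0.1731²/2)·1.5749) / 0.217232 = (0.278571 + 0.059030) / 0.217232 = 1.554106
d₂ = d₁ − σ√T = 1.554106 − 0.217232 = 1.336874
e^{−rT} = 0.965185
N(−d₁) = 0.060080,  N(−d₂) = 0.090632
Put price V = K·e^{−rT}·N(−d₂) − S·N(−d₁) = 6.655214 − 6.039197 = 0.616017
Δ = −N(−d₁) = -0.060080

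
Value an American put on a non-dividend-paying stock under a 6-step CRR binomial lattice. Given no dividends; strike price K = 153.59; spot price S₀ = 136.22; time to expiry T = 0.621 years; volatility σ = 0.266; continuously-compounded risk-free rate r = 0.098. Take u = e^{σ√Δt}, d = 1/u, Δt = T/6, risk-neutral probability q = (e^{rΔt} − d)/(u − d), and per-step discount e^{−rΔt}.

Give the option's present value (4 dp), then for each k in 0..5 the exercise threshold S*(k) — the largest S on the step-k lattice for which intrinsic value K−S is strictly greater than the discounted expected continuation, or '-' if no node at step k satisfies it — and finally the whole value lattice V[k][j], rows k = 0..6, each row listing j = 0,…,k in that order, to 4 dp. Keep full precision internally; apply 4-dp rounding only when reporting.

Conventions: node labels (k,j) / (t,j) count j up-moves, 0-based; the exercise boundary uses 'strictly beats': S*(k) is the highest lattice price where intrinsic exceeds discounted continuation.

price = 19.0425
boundary = - 125.0477 114.7917 125.0477 136.2200 125.0477
tree:
19.0425
28.5423 11.2490
38.7983 18.3113 5.4002
48.2131 28.5423 9.8764 1.6603
56.8558 38.7983 17.3700 3.6313 0.0000
64.7896 48.2131 28.5423 7.9420 0.0000 0.0000
72.0727 56.8558 38.7983 17.3700 0.0000 0.0000 0.0000

Δt=0.10350, u=1.08934, d=0.91798, q=0.53811, disc=e^(-rΔt)=0.98991
k=6 terminal: V=max(K-S,0) → 72.0727 56.8558 38.7983 17.3700 0.0000 0.0000 0.0000
k=5: j=0 S=88.8004 intr=64.7896 cont=63.2396 V=64.7896[EX]; j=1 S=105.3769 intr=48.2131 cont=46.6631 V=48.2131[EX]; j=2 S=125.0477 intr=28.5423 cont=26.9923 V=28.5423[EX]; j=3 S=148.3905 intr=5.1995 cont=7.9420 V=7.9420[hold]; j=4 S=176.0907 intr=0.0000 cont=0.0000 V=0.0000[hold]; j=5 S=208.9617 intr=0.0000 cont=0.0000 V=0.0000[hold]  S*(5)=125.0477
k=4: j=0 S=96.7342 intr=56.8558 cont=55.3058 V=56.8558[EX]; j=1 S=114.7917 intr=38.7983 cont=37.2483 V=38.7983[EX]; j=2 S=136.2200 intr=17.3700 cont=17.2809 V=17.3700[EX]; j=3 S=161.6483 intr=0.0000 cont=3.6313 V=3.6313[hold]; j=4 S=191.8234 intr=0.0000 cont=0.0000 V=0.0000[hold]  S*(4)=136.2200
k=3: j=0 S=105.3769 intr=48.2131 cont=46.6631 V=48.2131[EX]; j=1 S=125.0477 intr=28.5423 cont=26.9923 V=28.5423[EX]; j=2 S=148.3905 intr=5.1995 cont=9.8764 V=9.8764[hold]; j=3 S=176.0907 intr=0.0000 cont=1.6603 V=1.6603[hold]  S*(3)=125.0477
k=2: j=0 S=114.7917 intr=38.7983 cont=37.2483 V=38.7983[EX]; j=1 S=136.2200 intr=17.3700 cont=18.3113 V=18.3113[hold]; j=2 S=161.6483 intr=0.0000 cont=5.4002 V=5.4002[hold]  S*(2)=114.7917
k=1: j=0 S=125.0477 intr=28.5423 cont=27.4937 V=28.5423[EX]; j=1 S=148.3905 intr=5.1995 cont=11.2490 V=11.2490[hold]  S*(1)=125.0477
k=0: j=0 S=136.2200 intr=17.3700 cont=19.0425 V=19.0425[hold]  S*(0)=-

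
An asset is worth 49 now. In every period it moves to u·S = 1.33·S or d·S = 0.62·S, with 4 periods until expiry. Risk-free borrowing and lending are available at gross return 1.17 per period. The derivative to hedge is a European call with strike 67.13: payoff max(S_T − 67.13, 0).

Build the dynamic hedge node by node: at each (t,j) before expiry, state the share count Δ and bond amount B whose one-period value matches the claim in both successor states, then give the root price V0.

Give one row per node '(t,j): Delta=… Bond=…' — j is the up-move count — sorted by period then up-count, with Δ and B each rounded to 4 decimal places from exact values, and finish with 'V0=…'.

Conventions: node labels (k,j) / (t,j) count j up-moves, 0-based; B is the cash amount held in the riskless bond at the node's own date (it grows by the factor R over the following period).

(0,0): Delta=0.7144 Bond=-17.4738
(1,0): Delta=0.0883 Bond=-1.4210
(1,1): Delta=0.7994 Bond=-25.9785
(2,0): Delta=0.0000 Bond=0.0000
(2,1): Delta=0.1002 Bond=-2.1462
(2,2): Delta=0.8942 Bond=-38.6126
(3,0): Delta=0.0000 Bond=0.0000
(3,1): Delta=0.0000 Bond=0.0000
(3,2): Delta=0.1138 Bond=-3.2415
(3,3): Delta=1.0000 Bond=-57.3761
V0=17.5341

Arbitrage-free pricing uses the up-move probability p* = (R−d)/(u−d) = 0.7746, discounting each step at R = 1.17.
Terminal payoffs: V(4,0)=0.0000, V(4,1)=0.0000, V(4,2)=0.0000, V(4,3)=4.3431, V(4,4)=86.1914
  t=3,j=0: stock 11.6781 → up 15.5318 (V=0.0000), down 7.2404 (V=0.0000). Price 0.0000; hedge Δ=0.0000, bond B=0.0000.
  t=3,j=1: stock 25.0513 → up 33.3183 (V=0.0000), down 15.5318 (V=0.0000). Price 0.0000; hedge Δ=0.0000, bond B=0.0000.
  t=3,j=2: stock 53.7392 → up 71.4731 (V=4.3431), down 33.3183 (V=0.0000). Price 2.8755; hedge Δ=0.1138, bond B=-3.2415.
  t=3,j=3: stock 115.2792 → up 153.3214 (V=86.1914), down 71.4731 (V=4.3431). Price 57.9031; hedge Δ=1.0000, bond B=-57.3761.
  t=2,j=0: stock 18.8356 → up 25.0513 (V=0.0000), down 11.6781 (V=0.0000). Price 0.0000; hedge Δ=0.0000, bond B=0.0000.
  t=2,j=1: stock 40.4054 → up 53.7392 (V=2.8755), down 25.0513 (V=0.0000). Price 1.9039; hedge Δ=0.1002, bond B=-2.1462.
  t=2,j=2: stock 86.6761 → up 115.2792 (V=57.9031), down 53.7392 (V=2.8755). Price 38.8911; hedge Δ=0.8942, bond B=-38.6126.
  t=1,j=0: stock 30.3800 → up 40.4054 (V=1.9039), down 18.8356 (V=0.0000). Price 1.2605; hedge Δ=0.0883, bond B=-1.4210.
  t=1,j=1: stock 65.1700 → up 86.6761 (V=38.8911), down 40.4054 (V=1.9039). Price 26.1162; hedge Δ=0.7994, bond B=-25.9785.
  t=0,j=0: stock 49.0000 → up 65.1700 (V=26.1162), down 30.3800 (V=1.2605). Price 17.5341; hedge Δ=0.7144, bond B=-17.4738.
Verification: the root portfolio costs Δ(0,0)·S0 + B(0,0) = 17.5341, matching V0.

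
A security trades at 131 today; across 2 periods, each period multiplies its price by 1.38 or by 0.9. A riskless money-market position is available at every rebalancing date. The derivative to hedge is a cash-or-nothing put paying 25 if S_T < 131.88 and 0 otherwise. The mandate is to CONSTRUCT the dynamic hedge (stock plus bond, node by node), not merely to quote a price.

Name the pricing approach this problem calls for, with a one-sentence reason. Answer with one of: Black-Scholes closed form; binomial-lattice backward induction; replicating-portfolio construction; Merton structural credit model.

Key observation: since the answer must list Δ and B at each node of the 1.38/0.9 lattice on 131, the replicating-portfolio method — solving the two-state system at every node — is the one that applies.

framework: replicating-portfolio construction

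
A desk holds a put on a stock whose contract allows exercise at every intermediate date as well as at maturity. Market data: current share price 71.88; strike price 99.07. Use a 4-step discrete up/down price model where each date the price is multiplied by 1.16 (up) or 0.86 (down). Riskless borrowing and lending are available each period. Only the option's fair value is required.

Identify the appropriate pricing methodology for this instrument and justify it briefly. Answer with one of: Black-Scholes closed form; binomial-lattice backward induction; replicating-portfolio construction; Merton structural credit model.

framework: binomial-lattice backward induction

Key observation: the put (strike 99.07 on spot 71.88) is American-style on a 4-step discrete price model, so the early-exercise decision at every node requires stepwise backward valuation — a closed form cannot price the exercise right.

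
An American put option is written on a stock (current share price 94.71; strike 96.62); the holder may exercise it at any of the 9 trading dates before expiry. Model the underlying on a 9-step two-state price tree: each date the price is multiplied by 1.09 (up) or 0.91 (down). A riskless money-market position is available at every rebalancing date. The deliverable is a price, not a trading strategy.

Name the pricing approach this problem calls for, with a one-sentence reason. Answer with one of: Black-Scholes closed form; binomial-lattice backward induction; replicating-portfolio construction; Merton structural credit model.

framework: binomial-lattice backward induction

Key observation: with exercise allowed before expiry on a discrete up/down model (9 steps from spot 94.71), the strike-96.62 put's value must be rolled back through the tree testing early exercise at each node.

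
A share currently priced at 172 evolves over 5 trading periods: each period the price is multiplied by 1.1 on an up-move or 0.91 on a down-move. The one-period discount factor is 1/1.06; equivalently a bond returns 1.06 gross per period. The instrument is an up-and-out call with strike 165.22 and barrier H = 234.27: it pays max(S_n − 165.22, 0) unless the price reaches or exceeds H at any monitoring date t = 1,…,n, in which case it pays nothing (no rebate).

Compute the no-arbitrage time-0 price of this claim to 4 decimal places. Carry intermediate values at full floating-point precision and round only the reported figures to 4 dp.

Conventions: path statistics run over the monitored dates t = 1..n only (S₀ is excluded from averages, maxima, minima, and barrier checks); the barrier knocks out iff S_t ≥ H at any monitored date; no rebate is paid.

No-arbitrage gives p* = (R−d)/(u−d) = 0.7895: enumerate every path, weight its payoff by its p*-probability, and discount by R^5.
Enumerate all 2^5 = 32 price paths (U = up ×1.1, D = down ×0.91); each path with k up-moves has probability p*^k·(1−p*)^(5−k).
DDDDD: M=156.5200, payoff=0.0000, prob=0.000414
UDDDD: M=189.2000, payoff=0.0000, prob=0.001551
DUDDD: M=172.1720, payoff=0.0000, prob=0.001551
UUDDD: M=208.1200, payoff=0.0000, prob=0.005816
DDUDD: M=156.6765, payoff=0.0000, prob=0.001551
UDUDD: M=189.3892, payoff=0.0000, prob=0.005816
DUUDD: M=189.3892, payoff=0.0000, prob=0.005816
UUUDD: M=228.9320, payoff=24.3586, prob=0.021808
DDDUD: M=156.5200, payoff=0.0000, prob=0.001551
UDDUD: M=189.2000, payoff=0.0000, prob=0.005816
DUDUD: M=172.3442, payoff=0.0000, prob=0.005816
UUDUD: M=208.3281, payoff=24.3586, prob=0.021808
DDUUD: M=172.3442, payoff=0.0000, prob=0.005816
UDUUD: M=208.3281, payoff=24.3586, prob=0.021808
DUUUD: M=208.3281, payoff=24.3586, prob=0.021808
UUUUD: M=251.8252, payoff=0.0000, prob=0.081782
DDDDU: M=156.5200, payoff=0.0000, prob=0.001551
UDDDU: M=189.2000, payoff=0.0000, prob=0.005816
DUDDU: M=172.1720, payoff=0.0000, prob=0.005816
UUDDU: M=208.1200, payoff=24.3586, prob=0.021808
DDUDU: M=156.8332, payoff=0.0000, prob=0.005816
UDUDU: M=189.5786, payoff=24.3586, prob=0.021808
DUUDU: M=189.5786, payoff=24.3586, prob=0.021808
UUUDU: M=229.1609, payoff=63.9409, prob=0.081782
DDDUU: M=156.8332, payoff=0.0000, prob=0.005816
UDDUU: M=189.5786, payoff=24.3586, prob=0.021808
DUDUU: M=189.5786, payoff=24.3586, prob=0.021808
UUDUU: M=229.1609, payoff=63.9409, prob=0.081782
DDUUU: M=189.5786, payoff=24.3586, prob=0.021808
UDUUU: M=229.1609, payoff=63.9409, prob=0.081782
DUUUU: M=229.1609, payoff=63.9409, prob=0.081782
UUUUU: M=277.0077, payoff=0.0000, prob=0.306682
Price = Σ prob·payoff / R^5 = 26.229078 / 1.338226 = 19.5999

price = 19.5999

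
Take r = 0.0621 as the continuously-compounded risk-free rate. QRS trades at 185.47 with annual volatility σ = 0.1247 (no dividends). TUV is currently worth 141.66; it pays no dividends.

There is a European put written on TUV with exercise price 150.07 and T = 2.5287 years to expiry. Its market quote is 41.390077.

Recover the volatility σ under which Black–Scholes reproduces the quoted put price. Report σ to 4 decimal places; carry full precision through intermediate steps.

At σ = 0.5784 the Black–Scholes value reproduces the quote:
σ√T = 0.5784·√2.5287 = 0.919765
d₁ = (ln(S/K) + (r+σ²/2)T) / (σ√T) = (ln(141.66/150.07) + (0.0621+0.5784²/2)·2.5287) / 0.919765 = (-0.057672 + 0.580016) / 0.919765 = 0.567910
d₂ = d₁ − σ√T = 0.567910 − 0.919765 = -0.351855
e^{−rT} = 0.854676
N(−d₁) = 0.285048,  N(−d₂) = 0.637526
V = K·e^{−rT}·N(−d₂) − S·N(−d₁) = 81.769963 − 40.379886 = 41.390077 (equal to the quote); since ∂V/∂σ > 0 for all σ, the implied volatility is unique

sigma = 0.5784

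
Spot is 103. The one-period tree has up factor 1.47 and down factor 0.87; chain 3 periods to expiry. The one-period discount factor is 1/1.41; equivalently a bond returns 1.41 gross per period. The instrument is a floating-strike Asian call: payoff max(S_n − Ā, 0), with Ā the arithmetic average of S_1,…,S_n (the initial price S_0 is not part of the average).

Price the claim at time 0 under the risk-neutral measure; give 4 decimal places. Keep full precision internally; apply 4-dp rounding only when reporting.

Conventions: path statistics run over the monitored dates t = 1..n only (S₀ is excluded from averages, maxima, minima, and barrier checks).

Risk-neutral up-probability p* = (R−d)/(u−d) = (1.41−0.87)/(1.47−0.87) = 0.9000; the claim prices as the p*-weighted sum of path payoffs discounted by R^3.
Enumerate all 2^3 = 8 price paths (U = up ×1.47, D = down ×0.87); each path with k up-moves has probability p*^k·(1−p*)^(3−k).
DDD: Ā=78.4655, payoff=0.0000, prob=0.001000
UDD: Ā=132.5796, payoff=0.0000, prob=0.009000
DUD: Ā=111.9796, payoff=2.6226, prob=0.009000
UUD: Ā=189.2070, payoff=4.4313, prob=0.081000
DDU: Ā=94.0576, payoff=20.5446, prob=0.009000
UDU: Ā=158.9250, payoff=34.7133, prob=0.081000
DUU: Ā=138.3250, payoff=55.3133, prob=0.081000
UUU: Ā=233.7215, payoff=93.4603, prob=0.729000
Price = Σ prob·payoff / R^3 = 75.992178 / 2.803221 = 27.1089

price = 27.1089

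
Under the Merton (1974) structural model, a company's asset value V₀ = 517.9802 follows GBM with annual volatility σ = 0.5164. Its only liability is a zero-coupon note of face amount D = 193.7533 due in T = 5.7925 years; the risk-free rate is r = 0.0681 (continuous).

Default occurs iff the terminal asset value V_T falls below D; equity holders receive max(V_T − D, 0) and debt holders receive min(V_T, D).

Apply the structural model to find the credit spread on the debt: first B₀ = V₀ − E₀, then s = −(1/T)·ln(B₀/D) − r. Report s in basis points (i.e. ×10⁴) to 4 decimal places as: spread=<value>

spread=274.9457

Apply the equity-as-call identities (strike 193.7533, horizon 5.7925 years):
d₁ = [ln(V₀/D) + (r + σ²/2)T] / (σ√T)
   = [ln(517.9802/193.7533) + (0.0681 + 0.5·0.5164²)·5.7925] / (0.5164·√5.7925)
   = [0.983351 + 1.166809] / 1.242852 = 1.730022
d₂ = d₁ − σ√T = 1.730022 − 1.242852 = 0.487170
N(d₁) = 0.958187,  N(d₂) = 0.686931,  e^(−rT) = 0.674038
E₀ = V₀·N(d₁) − D·e^(−rT)·N(d₂)
   = 517.9802·0.958187 − 193.7533·0.674038·0.686931 = 406.610628
B₀ = V₀ − E₀ = 517.9802 − 406.610628 = 111.369572
spread = −(1/T)·ln(B₀/D) − r = −(1/5.7925)·ln(111.369572/193.7533) − 0.0681 = 0.02749457
in basis points: 0.02749457 × 10⁴ = 274.9457 bp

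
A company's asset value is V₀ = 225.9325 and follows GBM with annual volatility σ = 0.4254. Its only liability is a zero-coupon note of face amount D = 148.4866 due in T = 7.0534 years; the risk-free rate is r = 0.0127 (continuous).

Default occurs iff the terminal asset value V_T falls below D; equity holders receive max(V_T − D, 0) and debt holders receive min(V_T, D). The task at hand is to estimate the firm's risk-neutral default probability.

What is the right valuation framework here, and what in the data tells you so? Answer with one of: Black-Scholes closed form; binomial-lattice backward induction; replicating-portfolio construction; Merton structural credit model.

Key observation: with the firm-asset dynamics (V₀ = 225.9325) and a single zero-coupon liability of face 148.4866 given, debt value, spread, and default probability all derive from the option view of the balance sheet.

framework: Merton structural credit model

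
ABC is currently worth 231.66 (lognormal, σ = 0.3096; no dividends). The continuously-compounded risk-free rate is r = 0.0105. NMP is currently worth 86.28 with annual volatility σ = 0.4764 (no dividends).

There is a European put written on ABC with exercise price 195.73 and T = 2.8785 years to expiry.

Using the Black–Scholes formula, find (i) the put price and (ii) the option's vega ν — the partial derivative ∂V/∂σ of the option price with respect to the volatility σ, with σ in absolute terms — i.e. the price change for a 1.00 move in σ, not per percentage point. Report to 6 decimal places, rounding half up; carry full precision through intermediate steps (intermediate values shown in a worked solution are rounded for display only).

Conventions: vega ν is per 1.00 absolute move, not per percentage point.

σ√T = 0.3096·√2.8785 = 0.525272
d₁ = (ln(S/K) + (r+σ²/2)T) / (σ√T) = (ln(231.66/195.73) + (0.0105+0.3096²/2)·2.8785) / 0.525272 = (0.168535 + 0.168179) / 0.525272 = 0.641028
d₂ = d₁ − σ√T = 0.641028 − 0.525272 = 0.115757
e^{−rT} = 0.970228
N(−d₁) = 0.260752,  N(−d₂) = 0.453923
Put price V = K·e^{−rT}·N(−d₂) − S·N(−d₁) = 86.201161 − 60.405840 = 25.795320
φ(d₁) = (1/√(2π))·e^{−d₁²/2} = 0.324848
ν = S·φ(d₁)·√T = 127.677589

price = 25.795320
ν = 127.677589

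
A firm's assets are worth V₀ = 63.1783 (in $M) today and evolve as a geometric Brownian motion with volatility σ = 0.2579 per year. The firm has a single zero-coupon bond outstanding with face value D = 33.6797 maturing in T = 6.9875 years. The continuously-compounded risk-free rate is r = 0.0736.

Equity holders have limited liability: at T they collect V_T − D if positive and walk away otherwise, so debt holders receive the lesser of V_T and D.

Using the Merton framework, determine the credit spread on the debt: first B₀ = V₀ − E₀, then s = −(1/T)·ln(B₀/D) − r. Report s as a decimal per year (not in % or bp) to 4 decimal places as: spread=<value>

spread=0.0032

Work the structural quantities from V₀ = 63.1783 against face 33.6797:
d₁ = [ln(V₀/D) + (r + σ²/2)T] / (σ√T)
   = [ln(63.1783/33.6797) + (0.0736 + 0.5·0.2579²)·6.9875] / (0.2579·√6.9875)
   = [0.629066 + 0.746658] / 0.681730 = 2.017989
d₂ = d₁ − σ√T = 2.017989 − 0.681730 = 1.336260
N(d₁) = 0.978204,  N(d₂) = 0.909268,  e^(−rT) = 0.597931
E₀ = V₀·N(d₁) − D·e^(−rT)·N(d₂)
   = 63.1783·0.978204 − 33.6797·0.597931·0.909268 = 43.490297
B₀ = V₀ − E₀ = 63.1783 − 43.490297 = 19.688003
spread = −(1/T)·ln(B₀/D) − r = −(1/6.9875)·ln(19.688003/33.6797) − 0.0736 = 0.00323518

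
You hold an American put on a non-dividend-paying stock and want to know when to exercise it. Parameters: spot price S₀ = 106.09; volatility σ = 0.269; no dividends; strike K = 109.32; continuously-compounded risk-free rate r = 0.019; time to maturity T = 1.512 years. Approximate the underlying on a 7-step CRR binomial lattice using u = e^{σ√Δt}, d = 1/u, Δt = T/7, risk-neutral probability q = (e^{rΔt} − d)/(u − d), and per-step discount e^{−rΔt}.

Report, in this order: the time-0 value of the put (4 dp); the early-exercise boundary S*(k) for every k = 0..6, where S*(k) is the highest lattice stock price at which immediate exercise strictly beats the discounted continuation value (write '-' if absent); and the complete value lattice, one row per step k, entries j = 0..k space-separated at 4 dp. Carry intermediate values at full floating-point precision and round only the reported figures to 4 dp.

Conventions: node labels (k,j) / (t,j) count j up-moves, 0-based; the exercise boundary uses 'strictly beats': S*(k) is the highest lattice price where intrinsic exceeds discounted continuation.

params: Δt=0.21600 u=1.13317 d=0.88248 q=0.48519 e^(-rΔt)=0.99590
t_7 payoffs: 65.1013 52.5398 36.4098 15.6978 0.0000 0.0000 0.0000 0.0000
t_6: node(6,0) S=50.1074 payoff=59.2126 vs cont=58.7649 → 59.2126 [stop]  node(6,1) S=64.3417 payoff=44.9783 vs cont=44.5306 → 44.9783 [stop]  node(6,2) S=82.6197 payoff=26.7003 vs cont=26.2526 → 26.7003 [stop]  node(6,3) S=106.0900 payoff=3.2300 vs cont=8.0483 → 8.0483 [wait]  node(6,4) S=136.2277 payoff=0.0000 vs cont=0.0000 → 0.0000 [wait]  node(6,5) S=174.9268 payoff=0.0000 vs cont=0.0000 → 0.0000 [wait]  node(6,6) S=224.6194 payoff=0.0000 vs cont=0.0000 → 0.0000 [wait]  ⇒ S*(6)=82.6197
t_5: node(5,0) S=56.7802 payoff=52.5398 vs cont=52.0920 → 52.5398 [stop]  node(5,1) S=72.9102 payoff=36.4098 vs cont=35.9621 → 36.4098 [stop]  node(5,2) S=93.6222 payoff=15.6978 vs cont=17.5782 → 17.5782 [wait]  node(5,3) S=120.2181 payoff=0.0000 vs cont=4.1264 → 4.1264 [wait]  node(5,4) S=154.3693 payoff=0.0000 vs cont=0.0000 → 0.0000 [wait]  node(5,5) S=198.2219 payoff=0.0000 vs cont=0.0000 → 0.0000 [wait]  ⇒ S*(5)=72.9102
t_4: node(4,0) S=64.3417 payoff=44.9783 vs cont=44.5306 → 44.9783 [stop]  node(4,1) S=82.6197 payoff=26.7003 vs cont=27.1612 → 27.1612 [wait]  node(4,2) S=106.0900 payoff=3.2300 vs cont=11.0063 → 11.0063 [wait]  node(4,3) S=136.2277 payoff=0.0000 vs cont=2.1156 → 2.1156 [wait]  node(4,4) S=174.9268 payoff=0.0000 vs cont=0.0000 → 0.0000 [wait]  ⇒ S*(4)=64.3417
t_3: node(3,0) S=72.9102 payoff=36.4098 vs cont=36.1848 → 36.4098 [stop]  node(3,1) S=93.6222 payoff=15.6978 vs cont=19.2439 → 19.2439 [wait]  node(3,2) S=120.2181 payoff=0.0000 vs cont=6.6652 → 6.6652 [wait]  node(3,3) S=154.3693 payoff=0.0000 vs cont=1.0847 → 1.0847 [wait]  ⇒ S*(3)=72.9102
t_2: node(2,0) S=82.6197 payoff=26.7003 vs cont=27.9661 → 27.9661 [wait]  node(2,1) S=106.0900 payoff=3.2300 vs cont=13.0870 → 13.0870 [wait]  node(2,2) S=136.2277 payoff=0.0000 vs cont=3.9414 → 3.9414 [wait]  ⇒ S*(2)=-
t_1: node(1,0) S=93.6222 payoff=15.6978 vs cont=20.6619 → 20.6619 [wait]  node(1,1) S=120.2181 payoff=0.0000 vs cont=8.6142 → 8.6142 [wait]  ⇒ S*(1)=-
t_0: node(0,0) S=106.0900 payoff=3.2300 vs cont=14.7558 → 14.7558 [wait]  ⇒ S*(0)=-

price = 14.7558
boundary = - - - 72.9102 64.3417 72.9102 82.6197
tree:
14.7558
20.6619 8.6142
27.9661 13.0870 3.9414
36.4098 19.2439 6.6652 1.0847
44.9783 27.1612 11.0063 2.1156 0.0000
52.5398 36.4098 17.5782 4.1264 0.0000 0.0000
59.2126 44.9783 26.7003 8.0483 0.0000 0.0000 0.0000
65.1013 52.5398 36.4098 15.6978 0.0000 0.0000 0.0000 0.0000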